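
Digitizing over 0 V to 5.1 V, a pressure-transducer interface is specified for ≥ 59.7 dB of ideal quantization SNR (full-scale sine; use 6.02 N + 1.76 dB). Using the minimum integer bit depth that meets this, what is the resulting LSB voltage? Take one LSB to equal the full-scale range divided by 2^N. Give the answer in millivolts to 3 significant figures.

4.98 mV

Span = 5.1 V.
Solving 6.02 N ≥ 59.7 − 1.76: N ≥ 9.625. Round up → N = 10.
LSB = 5.1 V / 2^10 = 4.98 mV.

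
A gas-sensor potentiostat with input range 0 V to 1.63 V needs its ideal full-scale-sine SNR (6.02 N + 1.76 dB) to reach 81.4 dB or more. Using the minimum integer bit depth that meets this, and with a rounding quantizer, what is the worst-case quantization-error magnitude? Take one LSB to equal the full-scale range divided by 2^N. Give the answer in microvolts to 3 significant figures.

49.7 µV

Span = 1.63 V.
N ≥ (81.4 − 1.76)/6.02 = 13.229 → N_min = 14.
One LSB is 1.63 V / 16384 = 99.487 µV.
Max error for round-to-nearest is LSB/2 = 49.7 µV.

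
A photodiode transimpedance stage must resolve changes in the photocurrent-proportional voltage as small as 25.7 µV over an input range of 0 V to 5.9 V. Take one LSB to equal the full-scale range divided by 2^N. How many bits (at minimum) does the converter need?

Span = 5.9 V.
5.9 V / 25.7 µV = 229600. Since 2^17 = 131072 and 2^18 = 262144, N = 18.

18 bits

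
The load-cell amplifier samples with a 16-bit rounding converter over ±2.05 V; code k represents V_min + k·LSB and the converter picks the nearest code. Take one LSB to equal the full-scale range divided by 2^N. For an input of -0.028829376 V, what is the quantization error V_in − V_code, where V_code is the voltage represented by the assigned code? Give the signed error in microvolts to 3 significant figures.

+11.3 µV

The full-scale span is 2.05 − (-2.05) = 4.1 V. LSB = 4.1 V / 2^16 ≈ 62.56 µV.
(-0.028829376 − (-2.05)) / LSB = 2.021170624 × 65536/4.1 = 32307.1800. Nearest integer: k = 32307.
Reconstructed level: -2.05 + 32307 × 4.1/65536 V = -0.028840637207 V.
e = -0.028829376 − (-0.028840637207) = +11.3 µV.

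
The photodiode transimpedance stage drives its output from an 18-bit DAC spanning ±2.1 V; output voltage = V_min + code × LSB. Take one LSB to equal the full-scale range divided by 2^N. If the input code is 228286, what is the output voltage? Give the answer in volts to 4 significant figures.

1.558 V

Range = 2.1 − (-2.1) = 4.2 V. LSB = 4.2 V / 2^18.
V_out = -2.1 + 228286 × (4.2/262144) V
      = -2.1 V + 3.65754 V = 1.55754 V.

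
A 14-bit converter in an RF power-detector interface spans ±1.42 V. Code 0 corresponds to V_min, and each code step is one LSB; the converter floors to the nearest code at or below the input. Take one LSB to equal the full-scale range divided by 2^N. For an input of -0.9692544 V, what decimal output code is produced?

2600

Full-scale range = 1.42 V − (-1.42 V) = 2.84 V. LSB = 2.84 V / 2^14 ≈ 173.3 µV.
V_in − V_min = -0.9692544 − (-1.42) = 0.4507456 V.
Divide by LSB: 0.4507456 × 16384/2.84 = 2600.3577.
Truncating gives code 2600.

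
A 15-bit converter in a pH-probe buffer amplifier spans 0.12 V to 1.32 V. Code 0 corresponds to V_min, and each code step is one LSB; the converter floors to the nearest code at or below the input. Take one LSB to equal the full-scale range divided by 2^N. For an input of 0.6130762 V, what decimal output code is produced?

13464

Full-scale range = 1.32 V − (0.12 V) = 1.2 V. LSB = 1.2 V / 2^15 ≈ 36.62 µV.
V_in − V_min = 0.6130762 − (0.12) = 0.4930762 V.
Divide by LSB: 0.4930762 × 32768/1.2 = 13464.2674.
Truncating gives code 13464.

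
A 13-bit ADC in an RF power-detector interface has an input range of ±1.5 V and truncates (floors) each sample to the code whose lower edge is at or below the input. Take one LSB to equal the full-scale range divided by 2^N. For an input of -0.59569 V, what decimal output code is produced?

2469

Range = 1.5 − (-1.5) = 3 V. LSB = 3 V / 2^13 ≈ 366.2 µV.
V_in − V_min = -0.59569 − (-1.5) = 0.90431 V.
Divide by LSB: 0.90431 × 8192/3 = 2469.3692.
Truncating gives code 2469.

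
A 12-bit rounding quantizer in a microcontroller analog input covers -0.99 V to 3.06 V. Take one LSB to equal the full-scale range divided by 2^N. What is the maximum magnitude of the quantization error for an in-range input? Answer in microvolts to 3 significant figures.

Range = 3.06 − (-0.99) = 4.05 V.
LSB = 4.05 V / 2^12 = 0.98877 mV.
A rounding quantizer has |error| ≤ LSB/2 = 494 µV.

494 µV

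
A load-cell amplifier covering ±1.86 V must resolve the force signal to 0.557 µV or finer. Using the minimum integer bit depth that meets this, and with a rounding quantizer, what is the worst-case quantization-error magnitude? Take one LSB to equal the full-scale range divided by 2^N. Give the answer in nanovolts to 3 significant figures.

Range = 1.86 − (-1.86) = 3.72 V.
Levels needed ≥ 3.72/0.557 µV = 6.679e6. 2^23 = 8388608 suffices, so N_min = 23.
LSB = 3.72 V / 2^23 = 443.46 nV.
Max error for round-to-nearest is LSB/2 = 222 nV.

222 nV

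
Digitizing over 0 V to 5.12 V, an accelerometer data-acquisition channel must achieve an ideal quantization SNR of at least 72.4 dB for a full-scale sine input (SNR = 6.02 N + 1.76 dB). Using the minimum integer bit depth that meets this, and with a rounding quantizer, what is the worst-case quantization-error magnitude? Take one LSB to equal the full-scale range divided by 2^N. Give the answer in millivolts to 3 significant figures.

Full-scale range = 5.12 V.
Solving 6.02 N ≥ 72.4 − 1.76: N ≥ 11.734. Round up → N = 12.
LSB = 5.12 V ÷ 2^12 = 5.12/4096 V = 1.2500 mV.
Max error for round-to-nearest is LSB/2 = 0.625 mV.

0.625 mV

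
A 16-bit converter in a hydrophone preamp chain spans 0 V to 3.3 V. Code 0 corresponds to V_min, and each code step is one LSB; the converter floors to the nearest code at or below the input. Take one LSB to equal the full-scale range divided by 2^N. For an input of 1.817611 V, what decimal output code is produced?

36096

Span = 3.3 V. LSB = 3.3 V / 2^16 ≈ 50.35 µV.
V_in − V_min = 1.817611 − (0) = 1.817611 V.
Divide by LSB: 1.817611 × 65536/3.3 = 36096.6529.
Truncating gives code 36096.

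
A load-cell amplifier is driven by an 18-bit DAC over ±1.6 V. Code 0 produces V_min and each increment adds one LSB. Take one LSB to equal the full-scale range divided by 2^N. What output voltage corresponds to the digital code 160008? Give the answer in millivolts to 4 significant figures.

Range = 1.6 − (-1.6) = 3.2 V. LSB = 3.2 V / 2^18.
V_out = -1.6 + 160008 × (3.2/262144) V
      = -1.6 V + 1.95322 V = 0.353223 V.

353.2 mV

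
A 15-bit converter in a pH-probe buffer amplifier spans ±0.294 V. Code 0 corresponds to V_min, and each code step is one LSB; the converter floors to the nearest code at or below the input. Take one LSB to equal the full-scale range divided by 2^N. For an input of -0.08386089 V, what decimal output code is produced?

11710

Span: 0.294 V − (-0.294 V) = 0.588 V. LSB = 0.588 V / 2^15 ≈ 17.94 µV.
code = ⌊(V_in − V_min)/LSB⌋ = ⌊(V_in − V_min) × 2^15 / range⌋
     = ⌊(-0.08386089 − (-0.294)) × 32768 / 0.588⌋ = ⌊0.21013911 × 32768/0.588⌋
     = ⌊11710.609⌋ = 11710.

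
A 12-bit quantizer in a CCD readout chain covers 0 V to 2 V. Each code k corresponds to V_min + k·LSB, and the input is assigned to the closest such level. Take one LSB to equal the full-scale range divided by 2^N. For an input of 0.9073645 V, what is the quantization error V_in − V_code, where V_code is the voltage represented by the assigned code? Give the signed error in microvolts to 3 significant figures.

+138 µV

V_FS = 2 V. LSB = 2 V / 2^12 ≈ 488.3 µV.
(V_in − V_min)/LSB = (0.9073645 − (0)) × 4096/2 = 1858.2825 → nearest code k = 1858.
Reconstructed level: 0 + 1858 × 2/4096 V = 0.9072265625 V.
V_in − V_code = 0.9073645 − (0.9072265625) = +138 µV.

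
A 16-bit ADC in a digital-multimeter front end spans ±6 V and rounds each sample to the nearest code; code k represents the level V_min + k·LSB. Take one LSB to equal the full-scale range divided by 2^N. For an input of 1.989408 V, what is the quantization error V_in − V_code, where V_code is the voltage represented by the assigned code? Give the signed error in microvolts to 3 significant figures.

−32.9 µV

Full-scale range = 6 V − (-6 V) = 12 V. LSB = 12 V / 2^16 ≈ 183.1 µV.
(V_in − V_min)/LSB = (1.989408 − (-6)) × 65536/12 = 43632.8202 → nearest code k = 43633.
V_code = -6 + (43633/65536) × 12 = 1.9894409180 V.
V_in − V_code = 1.989408 − (1.9894409180) = −32.9 µV.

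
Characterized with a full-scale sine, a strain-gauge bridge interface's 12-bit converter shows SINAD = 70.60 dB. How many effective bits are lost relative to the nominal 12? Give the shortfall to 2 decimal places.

N_eff = (70.60 − 1.76)/6.02 = 11.4352 bits.
Lost resolution: 12 − 11.4352 = 0.5648 bits.

0.56 bits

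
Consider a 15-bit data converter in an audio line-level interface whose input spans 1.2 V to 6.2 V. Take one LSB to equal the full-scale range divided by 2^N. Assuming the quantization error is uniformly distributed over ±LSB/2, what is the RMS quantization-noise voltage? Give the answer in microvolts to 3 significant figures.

Full-scale range = 6.2 V − (1.2 V) = 5 V.
One LSB is 5 V / 32768 = 152.59 µV.
RMS of a uniform error over width LSB is LSB/√12 = 44.0 µV.

44.0 µV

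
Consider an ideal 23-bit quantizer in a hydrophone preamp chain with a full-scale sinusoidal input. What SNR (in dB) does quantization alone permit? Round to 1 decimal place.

SNR = 6.02·23 + 1.76 = 140.22 dB.

140.2 dB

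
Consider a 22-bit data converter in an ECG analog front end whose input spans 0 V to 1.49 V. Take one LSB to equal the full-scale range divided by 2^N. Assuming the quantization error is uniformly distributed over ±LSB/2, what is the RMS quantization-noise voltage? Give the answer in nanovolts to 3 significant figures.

Range is 1.49 V.
Step size = 1.49/4194304 V = 355.24 nV.
RMS of a uniform error over width LSB is LSB/√12 = 103 nV.

103 nV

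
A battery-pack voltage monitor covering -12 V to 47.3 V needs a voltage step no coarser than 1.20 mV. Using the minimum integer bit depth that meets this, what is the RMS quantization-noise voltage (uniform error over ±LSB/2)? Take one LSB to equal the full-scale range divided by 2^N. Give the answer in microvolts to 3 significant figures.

Span: 47.3 V − (-12 V) = 59.3 V.
Need 2^N ≥ 59.3 V / 1.20 mV = 49420 → N_min = 16.
LSB = 59.3 V / 2^16 = 0.90485 mV.
σ_q = LSB/√12 = 0.90485 mV/3.4641 = 261 µV.

261 µV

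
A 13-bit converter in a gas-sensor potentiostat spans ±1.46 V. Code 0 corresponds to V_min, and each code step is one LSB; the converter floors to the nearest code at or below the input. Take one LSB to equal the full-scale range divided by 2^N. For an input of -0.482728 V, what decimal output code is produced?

The full-scale span is 1.46 − (-1.46) = 2.92 V. LSB = 2.92 V / 2^13 ≈ 356.4 µV.
(V_in − V_min) × 2^13/range = (-0.482728 − (-1.46)) × 8192/2.92 = 2741.717.
Floor → code = 2741.

2741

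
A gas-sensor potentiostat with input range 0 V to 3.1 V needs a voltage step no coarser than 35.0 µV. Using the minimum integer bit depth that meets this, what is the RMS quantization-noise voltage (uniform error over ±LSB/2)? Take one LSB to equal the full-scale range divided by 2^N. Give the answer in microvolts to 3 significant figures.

Span = 3.1 V.
Need 2^N ≥ 3.1 V / 35.0 µV = 88570 → N_min = 17.
LSB = 3.1 V ÷ 2^17 = 3.1/131072 V = 23.651 µV.
σ_q = LSB/√12 = 23.651 µV/3.4641 = 6.83 µV.

6.83 µV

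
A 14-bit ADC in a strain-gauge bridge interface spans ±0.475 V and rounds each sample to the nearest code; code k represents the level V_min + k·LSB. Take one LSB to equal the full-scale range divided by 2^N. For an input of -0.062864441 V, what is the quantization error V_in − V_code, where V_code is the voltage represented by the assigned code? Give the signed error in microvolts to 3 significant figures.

−10.4 µV

The full-scale span is 0.475 − (-0.475) = 0.95 V. LSB = 0.95 V / 2^14 ≈ 57.98 µV.
(V_in − V_min)/LSB = (-0.062864441 − (-0.475)) × 16384/0.95 = 7107.8200 → nearest code k = 7108.
Reconstructed level: -0.475 + 7108 × 0.95/16384 V = -0.062854003906 V.
Error = V_in − V_code = -0.062864441 − (-0.062854003906) = −10.4 µV.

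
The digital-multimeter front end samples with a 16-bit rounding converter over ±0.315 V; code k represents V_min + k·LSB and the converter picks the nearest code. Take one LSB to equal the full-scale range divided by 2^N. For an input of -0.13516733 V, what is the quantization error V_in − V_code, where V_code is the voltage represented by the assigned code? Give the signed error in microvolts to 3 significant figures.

+1.58 µV

Span: 0.315 V − (-0.315 V) = 0.63 V. LSB = 0.63 V / 2^16 ≈ 9.613 µV.
(-0.13516733 − (-0.315)) / LSB = 0.17983267 × 65536/0.63 = 18707.1649. Nearest integer: k = 18707.
V_code = -0.315 + (18707/65536) × 0.63 = -0.13516891479 V.
V_in − V_code = -0.13516733 − (-0.13516891479) = +1.58 µV.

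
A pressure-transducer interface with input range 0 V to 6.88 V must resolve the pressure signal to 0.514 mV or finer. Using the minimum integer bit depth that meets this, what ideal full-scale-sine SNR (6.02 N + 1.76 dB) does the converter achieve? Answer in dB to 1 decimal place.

86.0 dB

Range is 6.88 V.
Levels needed ≥ 6.88/0.514 mV = 13390. 2^14 = 16384 suffices, so N_min = 14.
6.02(14) + 1.76 = 86.04 dB.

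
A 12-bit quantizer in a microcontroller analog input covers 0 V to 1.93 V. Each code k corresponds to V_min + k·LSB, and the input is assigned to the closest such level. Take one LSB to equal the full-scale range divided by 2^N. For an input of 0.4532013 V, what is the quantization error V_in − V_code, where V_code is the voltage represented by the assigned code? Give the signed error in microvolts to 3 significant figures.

V_FS = 1.93 V. LSB = 1.93 V / 2^12 ≈ 471.2 µV.
Position in LSBs: (0.4532013 − (0)) × 4096/1.93 = 961.8200; rounding gives k = 962.
Reconstructed level: 0 + 962 × 1.93/4096 V = 0.4532861328 V.
e = 0.4532013 − (0.4532861328) = −84.8 µV.

−84.8 µV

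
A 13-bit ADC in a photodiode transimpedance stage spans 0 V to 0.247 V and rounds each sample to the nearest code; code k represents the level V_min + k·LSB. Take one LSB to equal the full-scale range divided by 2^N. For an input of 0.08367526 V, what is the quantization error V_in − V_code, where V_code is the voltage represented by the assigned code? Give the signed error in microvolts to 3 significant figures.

Range is 0.247 V. LSB = 0.247 V / 2^13 ≈ 30.15 µV.
Position in LSBs: (0.08367526 − (0)) × 8192/0.247 = 2775.1730; rounding gives k = 2775.
V_code = V_min + k × range/2^13 = 0 + 2775 × 0.247/8192 = 0.08367004395 V.
V_in − V_code = 0.08367526 − (0.08367004395) = +5.22 µV.

+5.22 µV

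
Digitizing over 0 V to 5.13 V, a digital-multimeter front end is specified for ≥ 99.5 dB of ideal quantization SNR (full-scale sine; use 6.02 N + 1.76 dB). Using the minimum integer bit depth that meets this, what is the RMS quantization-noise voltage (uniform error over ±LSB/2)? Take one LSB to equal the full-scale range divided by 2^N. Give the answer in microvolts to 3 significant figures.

11.3 µV

Full-scale range = 5.13 V.
N ≥ (99.5 − 1.76)/6.02 = 16.236 → N_min = 17.
LSB = 5.13 V / 2^17 = 39.139 µV.
RMS noise = LSB/√12 = 11.3 µV.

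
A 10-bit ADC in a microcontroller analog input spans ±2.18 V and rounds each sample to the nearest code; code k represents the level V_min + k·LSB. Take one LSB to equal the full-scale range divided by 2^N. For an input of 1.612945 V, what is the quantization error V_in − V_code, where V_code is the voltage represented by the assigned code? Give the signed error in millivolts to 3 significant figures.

Range = 2.18 − (-2.18) = 4.36 V. LSB = 4.36 V / 2^10 ≈ 4.258 mV.
(1.612945 − (-2.18)) / LSB = 3.792945 × 1024/4.36 = 890.8201. Nearest integer: k = 891.
V_code = -2.18 + (891/1024) × 4.36 = 1.613710938 V.
V_in − V_code = 1.612945 − (1.613710938) = −0.766 mV.

−0.766 mV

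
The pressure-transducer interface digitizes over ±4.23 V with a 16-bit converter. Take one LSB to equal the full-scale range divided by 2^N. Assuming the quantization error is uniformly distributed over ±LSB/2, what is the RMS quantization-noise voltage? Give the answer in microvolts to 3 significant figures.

37.3 µV

The full-scale span is 4.23 − (-4.23) = 8.46 V.
LSB = 8.46 V ÷ 2^16 = 8.46/65536 V = 129.09 µV.
σ_q = LSB/√12 = 129.09 µV/3.4641 = 37.3 µV.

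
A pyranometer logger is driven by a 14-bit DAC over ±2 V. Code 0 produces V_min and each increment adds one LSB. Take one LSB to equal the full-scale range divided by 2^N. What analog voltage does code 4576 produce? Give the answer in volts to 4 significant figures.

The full-scale span is 2 − (-2) = 4 V. LSB = 4 V / 2^14.
Output = V_min + (4576/16384) × range = -2 + 0.279297 × 4 V
      = -2 V + 1.11719 V = -0.882813 V.

-0.8828 V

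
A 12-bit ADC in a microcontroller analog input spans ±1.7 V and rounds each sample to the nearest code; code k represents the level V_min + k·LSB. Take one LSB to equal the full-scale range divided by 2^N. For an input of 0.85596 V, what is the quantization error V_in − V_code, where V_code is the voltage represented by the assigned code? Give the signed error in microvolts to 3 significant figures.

+149 µV

Span: 1.7 V − (-1.7 V) = 3.4 V. LSB = 3.4 V / 2^12 ≈ 0.8301 mV.
(V_in − V_min)/LSB = (0.85596 − (-1.7)) × 4096/3.4 = 3079.1800 → nearest code k = 3079.
Reconstructed level: -1.7 + 3079 × 3.4/4096 V = 0.8558105469 V.
Error = V_in − V_code = 0.85596 − (0.8558105469) = +149 µV.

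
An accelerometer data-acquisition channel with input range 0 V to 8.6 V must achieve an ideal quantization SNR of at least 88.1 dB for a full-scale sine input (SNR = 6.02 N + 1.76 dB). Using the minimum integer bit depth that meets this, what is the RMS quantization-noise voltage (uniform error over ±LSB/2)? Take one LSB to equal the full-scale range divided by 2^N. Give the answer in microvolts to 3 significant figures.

75.8 µV

Span = 8.6 V.
Required N = ⌈(88.1 − 1.76)/6.02⌉ = ⌈14.342⌉ = 15.
LSB = 8.6 V ÷ 2^15 = 8.6/32768 V = 262.45 µV.
RMS noise = LSB/√12 = 75.8 µV.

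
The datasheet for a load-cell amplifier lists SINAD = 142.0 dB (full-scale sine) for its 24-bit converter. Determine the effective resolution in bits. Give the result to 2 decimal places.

Inverting SNR = 6.02 N + 1.76: N_eff = (142.0 − 1.76)/6.02 = 23.2957.

23.30 bits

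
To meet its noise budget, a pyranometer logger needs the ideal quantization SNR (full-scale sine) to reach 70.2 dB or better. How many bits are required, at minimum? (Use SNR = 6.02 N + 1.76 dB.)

12 bits

Required N = ⌈(70.2 − 1.76)/6.02⌉ = ⌈11.369⌉ = 12.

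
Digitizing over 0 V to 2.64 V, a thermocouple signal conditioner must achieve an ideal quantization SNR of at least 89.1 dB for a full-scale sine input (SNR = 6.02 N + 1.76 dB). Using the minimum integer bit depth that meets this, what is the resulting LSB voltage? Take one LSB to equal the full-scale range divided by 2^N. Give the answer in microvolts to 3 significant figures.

V_FS = 2.64 V.
6.02 N + 1.76 ≥ 89.1 gives N ≥ 14.508, so the minimum integer is 15.
One LSB is 2.64 V / 32768 = 80.6 µV.

80.6 µV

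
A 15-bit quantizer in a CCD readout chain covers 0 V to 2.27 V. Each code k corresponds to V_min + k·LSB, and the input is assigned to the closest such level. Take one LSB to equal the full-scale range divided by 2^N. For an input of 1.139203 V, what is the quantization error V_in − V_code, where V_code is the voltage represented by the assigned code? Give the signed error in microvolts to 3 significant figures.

−22.8 µV

V_FS = 2.27 V. LSB = 2.27 V / 2^15 ≈ 69.27 µV.
Position in LSBs: (1.139203 − (0)) × 32768/2.27 = 16444.6713; rounding gives k = 16445.
V_code = 0 + (16445/32768) × 2.27 = 1.1392257690 V.
e = 1.139203 − (1.1392257690) = −22.8 µV.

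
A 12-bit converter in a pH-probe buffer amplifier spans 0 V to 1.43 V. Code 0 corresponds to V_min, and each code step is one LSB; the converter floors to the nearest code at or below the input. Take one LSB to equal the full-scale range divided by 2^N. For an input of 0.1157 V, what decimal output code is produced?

Full-scale range = 1.43 V. LSB = 1.43 V / 2^12 ≈ 349.1 µV.
(V_in − V_min) × 2^12/range = (0.1157 − (0)) × 4096/1.43 = 331.404.
Floor → code = 331.

331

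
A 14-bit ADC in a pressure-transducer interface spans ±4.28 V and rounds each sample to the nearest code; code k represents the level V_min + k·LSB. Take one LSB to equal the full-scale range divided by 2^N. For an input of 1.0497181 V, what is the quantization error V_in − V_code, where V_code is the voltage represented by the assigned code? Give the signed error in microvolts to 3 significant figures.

Range = 4.28 − (-4.28) = 8.56 V. LSB = 8.56 V / 2^14 ≈ 0.5225 mV.
(1.0497181 − (-4.28)) / LSB = 5.3297181 × 16384/8.56 = 10201.1801. Nearest integer: k = 10201.
V_code = V_min + k × range/2^14 = -4.28 + 10201 × 8.56/16384 = 1.0496240234 V.
Error = V_in − V_code = 1.0497181 − (1.0496240234) = +94.1 µV.

+94.1 µV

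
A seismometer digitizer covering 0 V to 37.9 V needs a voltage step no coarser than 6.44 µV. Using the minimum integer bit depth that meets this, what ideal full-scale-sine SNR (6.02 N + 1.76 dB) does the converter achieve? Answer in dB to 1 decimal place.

V_FS = 37.9 V.
37.9 V / 6.44 µV = 5.885e6. Since 2^22 = 4194304 and 2^23 = 8388608, N = 23.
Ideal SNR at N = 23: 6.02·23 + 1.76 = 140.2 dB.

140.2 dB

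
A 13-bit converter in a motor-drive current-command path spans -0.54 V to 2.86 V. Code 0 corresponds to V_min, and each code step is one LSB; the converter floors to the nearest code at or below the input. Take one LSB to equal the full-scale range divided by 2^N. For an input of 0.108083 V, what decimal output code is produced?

1561

Full-scale range = 2.86 V − (-0.54 V) = 3.4 V. LSB = 3.4 V / 2^13 ≈ 415.0 µV.
V_in − V_min = 0.108083 − (-0.54) = 0.648083 V.
Divide by LSB: 0.648083 × 8192/3.4 = 1561.4988.
Truncating gives code 1561.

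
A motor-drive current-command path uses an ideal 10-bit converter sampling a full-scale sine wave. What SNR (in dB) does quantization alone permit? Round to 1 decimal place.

62.0 dB

For an ideal N-bit converter with full-scale sine input, SNR = 6.02 N + 1.76 dB. SNR = 6.02 × 10 + 1.76 = 60.20 + 1.76 = 61.96 dB.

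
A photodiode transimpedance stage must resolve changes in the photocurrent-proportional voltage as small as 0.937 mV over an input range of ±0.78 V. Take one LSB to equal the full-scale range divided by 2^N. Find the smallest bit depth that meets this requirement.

The full-scale span is 0.78 − (-0.78) = 1.56 V.
Need 2^N ≥ 1.56 V / 0.937 mV = 1665 → N_min = 11.

11 bits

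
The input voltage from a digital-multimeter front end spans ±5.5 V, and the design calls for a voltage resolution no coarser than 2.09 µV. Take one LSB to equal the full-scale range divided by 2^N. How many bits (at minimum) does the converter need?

23 bits

The full-scale span is 5.5 − (-5.5) = 11 V.
Need 2^N ≥ 11 V / 2.09 µV = 5.263e6 → N_min = 23.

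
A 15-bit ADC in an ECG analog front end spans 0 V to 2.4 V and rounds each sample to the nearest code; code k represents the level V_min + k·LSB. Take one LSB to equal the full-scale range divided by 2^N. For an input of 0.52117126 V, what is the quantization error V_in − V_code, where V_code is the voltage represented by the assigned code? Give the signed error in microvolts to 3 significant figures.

−20.1 µV

Full-scale range = 2.4 V. LSB = 2.4 V / 2^15 ≈ 73.24 µV.
Position in LSBs: (0.52117126 − (0)) × 32768/2.4 = 7115.7249; rounding gives k = 7116.
Reconstructed level: 0 + 7116 × 2.4/32768 V = 0.52119140625 V.
e = 0.52117126 − (0.52119140625) = −20.1 µV.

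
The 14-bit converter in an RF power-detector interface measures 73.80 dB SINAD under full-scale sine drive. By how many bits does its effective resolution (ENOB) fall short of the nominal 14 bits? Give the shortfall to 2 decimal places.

2.03 bits

Effective bits = (73.80 − 1.76)/6.02 = 11.9668.
14 − 11.9668 = 2.03 bits below nominal.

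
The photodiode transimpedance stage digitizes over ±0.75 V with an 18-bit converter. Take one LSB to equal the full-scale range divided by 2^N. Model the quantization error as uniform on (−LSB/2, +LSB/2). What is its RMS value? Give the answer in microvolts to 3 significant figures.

The full-scale span is 0.75 − (-0.75) = 1.5 V.
LSB = 1.5 V / 2^18 = 5.7220 µV.
For a uniform distribution on [−LSB/2, +LSB/2], V_rms = LSB/√12 = 5.7220 µV/3.4641 = 1.65 µV.

1.65 µV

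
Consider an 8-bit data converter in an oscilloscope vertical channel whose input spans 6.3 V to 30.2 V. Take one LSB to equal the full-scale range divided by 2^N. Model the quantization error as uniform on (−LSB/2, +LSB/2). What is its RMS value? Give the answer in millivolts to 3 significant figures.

Range = 30.2 − (6.3) = 23.9 V.
One LSB is 23.9 V / 256 = 93.359 mV.
RMS of a uniform error over width LSB is LSB/√12 = 27.0 mV.

27.0 mV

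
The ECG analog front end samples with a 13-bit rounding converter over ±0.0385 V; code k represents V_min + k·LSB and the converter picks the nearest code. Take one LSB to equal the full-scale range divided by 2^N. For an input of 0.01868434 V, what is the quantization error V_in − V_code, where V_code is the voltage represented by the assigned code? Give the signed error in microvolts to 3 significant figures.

Span: 0.0385 V − (-0.0385 V) = 0.077 V. LSB = 0.077 V / 2^13 ≈ 9.399 µV.
Position in LSBs: (0.01868434 − (-0.0385)) × 8192/0.077 = 6083.8197; rounding gives k = 6084.
V_code = -0.0385 + (6084/8192) × 0.077 = 0.01868603516 V.
e = 0.01868434 − (0.01868603516) = −1.70 µV.

−1.70 µV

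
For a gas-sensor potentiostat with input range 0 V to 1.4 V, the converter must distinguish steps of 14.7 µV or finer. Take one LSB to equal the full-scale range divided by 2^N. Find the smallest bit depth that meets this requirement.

17 bits

Full-scale range = 1.4 V.
1.4 V / 14.7 µV = 95240. Since 2^16 = 65536 and 2^17 = 131072, N = 17.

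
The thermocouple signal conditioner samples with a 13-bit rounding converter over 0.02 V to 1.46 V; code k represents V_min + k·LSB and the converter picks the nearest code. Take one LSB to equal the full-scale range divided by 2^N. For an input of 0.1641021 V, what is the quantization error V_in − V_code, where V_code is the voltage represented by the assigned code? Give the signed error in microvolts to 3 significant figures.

−38.5 µV

Range = 1.46 − (0.02) = 1.44 V. LSB = 1.44 V / 2^13 ≈ 175.8 µV.
Position in LSBs: (0.1641021 − (0.02)) × 8192/1.44 = 819.7808; rounding gives k = 820.
Reconstructed level: 0.02 + 820 × 1.44/8192 V = 0.1641406250 V.
Error = V_in − V_code = 0.1641021 − (0.1641406250) = −38.5 µV.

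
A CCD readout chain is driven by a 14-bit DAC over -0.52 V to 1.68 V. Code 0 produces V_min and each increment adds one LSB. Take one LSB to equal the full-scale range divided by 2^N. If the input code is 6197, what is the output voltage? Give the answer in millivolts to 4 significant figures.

312.1 mV

Full-scale range = 1.68 V − (-0.52 V) = 2.2 V. LSB = 2.2 V / 2^14.
Output = V_min + (6197/16384) × range = -0.52 + 0.378235 × 2.2 V
      = -0.52 + 0.832117 = 0.312117 V.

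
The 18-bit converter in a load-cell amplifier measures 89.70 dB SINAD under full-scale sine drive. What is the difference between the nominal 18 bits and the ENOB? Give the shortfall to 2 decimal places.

Effective bits = (89.70 − 1.76)/6.02 = 14.6080.
Lost resolution: 18 − 14.6080 = 3.3920 bits.

3.39 bits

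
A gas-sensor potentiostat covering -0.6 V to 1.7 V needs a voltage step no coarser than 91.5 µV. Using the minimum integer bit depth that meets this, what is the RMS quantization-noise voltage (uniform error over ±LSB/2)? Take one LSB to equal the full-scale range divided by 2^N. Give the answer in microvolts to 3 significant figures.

20.3 µV

The full-scale span is 1.7 − (-0.6) = 2.3 V.
2.3 V / 91.5 µV = 25140. Since 2^14 = 16384 and 2^15 = 32768, N = 15.
Step size = 2.3/32768 V = 70.190 µV.
σ_q = LSB/√12 = 70.190 µV/3.4641 = 20.3 µV.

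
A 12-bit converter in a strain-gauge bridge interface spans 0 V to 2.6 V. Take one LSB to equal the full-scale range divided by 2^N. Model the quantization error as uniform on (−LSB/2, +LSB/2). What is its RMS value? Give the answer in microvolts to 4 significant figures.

Range is 2.6 V.
LSB = 2.6 V / 2^12 = 0.634766 mV.
σ_q = LSB/√12 = 0.634766 mV/3.4641 = 183.2 µV.

183.2 µV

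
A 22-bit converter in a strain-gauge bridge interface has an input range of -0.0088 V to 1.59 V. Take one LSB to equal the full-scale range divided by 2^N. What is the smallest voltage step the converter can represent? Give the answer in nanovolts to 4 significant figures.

Span: 1.59 V − (-0.0088 V) = 1.5988 V.
There are 2^22 = 4194304 steps.
LSB = 1.5988 V / 2^22 = 381.2 nV.

381.2 nV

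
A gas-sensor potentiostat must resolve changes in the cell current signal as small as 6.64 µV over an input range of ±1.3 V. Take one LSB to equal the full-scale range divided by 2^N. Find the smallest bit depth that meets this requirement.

The full-scale span is 1.3 − (-1.3) = 2.6 V.
Levels needed ≥ 2.6/6.64 µV = 391600. 2^19 = 524288 suffices, so N_min = 19.

19 bits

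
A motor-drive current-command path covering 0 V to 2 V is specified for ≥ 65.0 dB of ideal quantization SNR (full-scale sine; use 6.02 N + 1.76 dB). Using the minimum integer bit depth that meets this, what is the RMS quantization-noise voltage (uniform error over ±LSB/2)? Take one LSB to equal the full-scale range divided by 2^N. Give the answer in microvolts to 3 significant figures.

282 µV

V_FS = 2 V.
Required N = ⌈(65.0 − 1.76)/6.02⌉ = ⌈10.505⌉ = 11.
One LSB is 2 V / 2048 = 0.97656 mV.
V_rms = LSB/√12 = 282 µV.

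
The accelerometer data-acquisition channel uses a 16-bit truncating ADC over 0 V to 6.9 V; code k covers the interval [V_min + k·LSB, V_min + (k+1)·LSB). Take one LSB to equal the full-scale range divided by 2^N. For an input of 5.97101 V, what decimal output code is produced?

Range is 6.9 V. LSB = 6.9 V / 2^16 ≈ 105.3 µV.
V_in − V_min = 5.97101 − (0) = 5.97101 V.
Divide by LSB: 5.97101 × 65536/6.9 = 56712.4799.
Truncating gives code 56712.

56712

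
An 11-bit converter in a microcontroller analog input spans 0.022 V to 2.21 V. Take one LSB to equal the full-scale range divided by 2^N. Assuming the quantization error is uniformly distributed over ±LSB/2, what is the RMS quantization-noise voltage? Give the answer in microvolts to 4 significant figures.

The full-scale span is 2.21 − (0.022) = 2.188 V.
LSB = 2.188 V ÷ 2^11 = 2.188/2048 V = 1.06836 mV.
For a uniform distribution on [−LSB/2, +LSB/2], V_rms = LSB/√12 = 1.06836 mV/3.4641 = 308.4 µV.

308.4 µV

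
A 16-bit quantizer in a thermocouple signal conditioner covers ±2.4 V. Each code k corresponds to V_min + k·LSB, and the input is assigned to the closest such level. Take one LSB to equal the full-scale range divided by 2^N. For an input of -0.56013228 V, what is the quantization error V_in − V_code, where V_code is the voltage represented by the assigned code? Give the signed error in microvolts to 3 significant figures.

+24.0 µV

Span: 2.4 V − (-2.4 V) = 4.8 V. LSB = 4.8 V / 2^16 ≈ 73.24 µV.
Position in LSBs: (-0.56013228 − (-2.4)) × 65536/4.8 = 25120.3273; rounding gives k = 25120.
V_code = V_min + k × range/2^16 = -2.4 + 25120 × 4.8/65536 = -0.56015625000 V.
V_in − V_code = -0.56013228 − (-0.56015625000) = +24.0 µV.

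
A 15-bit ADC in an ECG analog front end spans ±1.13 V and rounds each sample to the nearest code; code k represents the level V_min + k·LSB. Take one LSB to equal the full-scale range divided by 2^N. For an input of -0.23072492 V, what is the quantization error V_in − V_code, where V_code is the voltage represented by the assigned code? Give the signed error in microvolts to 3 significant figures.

−21.2 µV

The full-scale span is 1.13 − (-1.13) = 2.26 V. LSB = 2.26 V / 2^15 ≈ 68.97 µV.
Position in LSBs: (-0.23072492 − (-1.13)) × 32768/2.26 = 13038.6928; rounding gives k = 13039.
V_code = -1.13 + (13039/32768) × 2.26 = -0.23070373535 V.
V_in − V_code = -0.23072492 − (-0.23070373535) = −21.2 µV.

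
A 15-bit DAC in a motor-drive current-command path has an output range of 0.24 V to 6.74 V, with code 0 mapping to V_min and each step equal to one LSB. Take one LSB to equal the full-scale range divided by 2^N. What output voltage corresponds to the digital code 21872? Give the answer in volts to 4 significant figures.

Full-scale range = 6.74 V − (0.24 V) = 6.5 V. LSB = 6.5 V / 2^15.
V_out = 0.24 + 21872 × (6.5/32768) V
      = 0.24 + 4.33862 = 4.57862 V.

4.579 V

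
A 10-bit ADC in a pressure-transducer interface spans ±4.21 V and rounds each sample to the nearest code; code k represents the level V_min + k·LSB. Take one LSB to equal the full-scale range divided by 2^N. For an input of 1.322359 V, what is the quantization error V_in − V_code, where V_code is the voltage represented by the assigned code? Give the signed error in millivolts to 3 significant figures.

−1.49 mV

Span: 4.21 V − (-4.21 V) = 8.42 V. LSB = 8.42 V / 2^10 ≈ 8.223 mV.
(V_in − V_min)/LSB = (1.322359 − (-4.21)) × 1024/8.42 = 672.8190 → nearest code k = 673.
V_code = V_min + k × range/2^10 = -4.21 + 673 × 8.42/1024 = 1.323847656 V.
e = 1.322359 − (1.323847656) = −1.49 mV.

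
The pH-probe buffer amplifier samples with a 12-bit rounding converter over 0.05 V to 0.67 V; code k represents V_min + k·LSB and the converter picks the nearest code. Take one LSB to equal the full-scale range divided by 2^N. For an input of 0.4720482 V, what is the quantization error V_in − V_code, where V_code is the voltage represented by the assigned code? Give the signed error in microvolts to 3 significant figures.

+36.5 µV

Span: 0.67 V − (0.05 V) = 0.62 V. LSB = 0.62 V / 2^12 ≈ 151.4 µV.
(V_in − V_min)/LSB = (0.4720482 − (0.05)) × 4096/0.62 = 2788.2410 → nearest code k = 2788.
Reconstructed level: 0.05 + 2788 × 0.62/4096 V = 0.4720117188 V.
e = 0.4720482 − (0.4720117188) = +36.5 µV.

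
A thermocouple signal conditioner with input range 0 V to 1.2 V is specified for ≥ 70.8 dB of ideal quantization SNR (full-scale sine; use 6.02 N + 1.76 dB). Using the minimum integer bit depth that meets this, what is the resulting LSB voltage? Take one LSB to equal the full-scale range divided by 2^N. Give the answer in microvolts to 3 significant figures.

Range is 1.2 V.
Solving 6.02 N ≥ 70.8 − 1.76: N ≥ 11.468. Round up → N = 12.
One LSB is 1.2 V / 4096 = 293 µV.

293 µV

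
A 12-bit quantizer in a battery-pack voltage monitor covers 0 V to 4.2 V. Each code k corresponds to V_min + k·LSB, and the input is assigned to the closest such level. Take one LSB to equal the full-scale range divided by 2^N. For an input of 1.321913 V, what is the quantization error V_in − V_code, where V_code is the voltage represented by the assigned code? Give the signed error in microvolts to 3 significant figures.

+184 µV

Full-scale range = 4.2 V. LSB = 4.2 V / 2^12 ≈ 1.025 mV.
(1.321913 − (0)) / LSB = 1.321913 × 4096/4.2 = 1289.1799. Nearest integer: k = 1289.
Reconstructed level: 0 + 1289 × 4.2/4096 V = 1.321728516 V.
V_in − V_code = 1.321913 − (1.321728516) = +184 µV.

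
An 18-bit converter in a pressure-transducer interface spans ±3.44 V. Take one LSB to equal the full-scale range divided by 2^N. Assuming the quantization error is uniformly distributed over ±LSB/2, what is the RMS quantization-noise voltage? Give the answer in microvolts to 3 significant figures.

7.58 µV

Full-scale range = 3.44 V − (-3.44 V) = 6.88 V.
One LSB is 6.88 V / 262144 = 26.245 µV.
σ_q = LSB/√12 = 26.245 µV/3.4641 = 7.58 µV.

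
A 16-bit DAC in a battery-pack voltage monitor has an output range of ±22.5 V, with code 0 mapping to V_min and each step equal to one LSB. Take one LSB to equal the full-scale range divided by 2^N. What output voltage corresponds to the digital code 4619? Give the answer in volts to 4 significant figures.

-19.33 V

Span: 22.5 V − (-22.5 V) = 45 V. LSB = 45 V / 2^16.
V_out = -22.5 + 4619 × (45/65536) V
      = -22.5 V + 3.17162 V = -19.3284 V.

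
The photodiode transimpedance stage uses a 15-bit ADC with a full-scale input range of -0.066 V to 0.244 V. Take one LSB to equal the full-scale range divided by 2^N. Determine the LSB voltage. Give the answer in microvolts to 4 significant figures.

Span: 0.244 V − (-0.066 V) = 0.31 V.
There are 2^15 = 32768 steps.
LSB = 0.31 V ÷ 2^15 = 0.31/32768 V = 9.460 µV.

9.460 µV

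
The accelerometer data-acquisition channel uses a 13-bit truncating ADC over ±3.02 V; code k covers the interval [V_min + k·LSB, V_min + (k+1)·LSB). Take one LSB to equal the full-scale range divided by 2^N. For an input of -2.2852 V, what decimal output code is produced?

996

Full-scale range = 3.02 V − (-3.02 V) = 6.04 V. LSB = 6.04 V / 2^13 ≈ 0.7373 mV.
V_in − V_min = -2.2852 − (-3.02) = 0.7348 V.
Divide by LSB: 0.7348 × 8192/6.04 = 996.6029.
Truncating gives code 996.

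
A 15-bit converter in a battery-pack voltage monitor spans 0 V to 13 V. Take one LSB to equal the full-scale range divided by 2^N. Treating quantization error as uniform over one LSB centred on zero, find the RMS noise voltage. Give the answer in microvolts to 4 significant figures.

Span = 13 V.
LSB = 13 V ÷ 2^15 = 13/32768 V = 396.729 µV.
σ_q = LSB/√12 = 396.729 µV/3.4641 = 114.5 µV.

114.5 µV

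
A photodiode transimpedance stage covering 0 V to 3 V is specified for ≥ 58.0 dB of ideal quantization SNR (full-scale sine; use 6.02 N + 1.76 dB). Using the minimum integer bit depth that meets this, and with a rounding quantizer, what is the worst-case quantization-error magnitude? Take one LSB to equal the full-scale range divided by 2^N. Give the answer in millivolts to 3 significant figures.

Full-scale range = 3 V.
6.02 N + 1.76 ≥ 58.0 gives N ≥ 9.342, so the minimum integer is 10.
Step size = 3/1024 V = 2.9297 mV.
Half an LSB is 1.46 mV.

1.46 mV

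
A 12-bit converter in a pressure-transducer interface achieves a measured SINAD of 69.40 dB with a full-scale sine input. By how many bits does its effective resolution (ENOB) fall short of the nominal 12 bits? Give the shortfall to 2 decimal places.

Effective bits = (69.40 − 1.76)/6.02 = 11.2359.
12 − 11.2359 = 0.76 bits below nominal.

0.76 bits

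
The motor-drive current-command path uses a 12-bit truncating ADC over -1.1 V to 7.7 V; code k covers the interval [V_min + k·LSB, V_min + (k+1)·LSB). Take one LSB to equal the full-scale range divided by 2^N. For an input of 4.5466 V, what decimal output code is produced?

2628

Range = 7.7 − (-1.1) = 8.8 V. LSB = 8.8 V / 2^12 ≈ 2.148 mV.
V_in − V_min = 4.5466 − (-1.1) = 5.6466 V.
Divide by LSB: 5.6466 × 4096/8.8 = 2628.2356.
Truncating gives code 2628.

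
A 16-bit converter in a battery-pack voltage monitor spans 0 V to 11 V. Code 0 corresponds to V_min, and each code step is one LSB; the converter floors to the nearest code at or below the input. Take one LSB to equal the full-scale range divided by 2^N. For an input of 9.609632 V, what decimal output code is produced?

57252

V_FS = 11 V. LSB = 11 V / 2^16 ≈ 167.8 µV.
(V_in − V_min) × 2^16/range = (9.609632 − (0)) × 65536/11 = 57252.440.
Floor → code = 57252.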